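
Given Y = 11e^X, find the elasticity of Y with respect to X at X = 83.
Elasticity = 83

Elasticity = (dY/dX) · (X/Y)

dY/dX = 11·e^X
At X = 83: dY/dX = 11·e^83, Y = 11·e^83

Elasticity = (11·e^83) · (83 / (11·e^83)) = 83

Interpretation: for a small percentage change in X, the percentage change in Y is approximately 83.00 times as large.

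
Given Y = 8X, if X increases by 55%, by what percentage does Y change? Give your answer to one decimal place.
55.0%

For Y = 8X:
If X → X(1 + 0.55)
Then Y → Y · (1 + 0.55)^1
     = Y · 1.5500

Percentage change = ((1 + 0.55)^1 − 1) × 100% = 55.0%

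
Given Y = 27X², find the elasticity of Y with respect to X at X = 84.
Elasticity = 2

Elasticity = (dY/dX) · (X/Y)

dY/dX = 54·X
At X = 84: dY/dX = 4536, Y = 190512

Elasticity = 4536 · (84 / 190512) = 2

Interpretation: for a small percentage change in X, the percentage change in Y is approximately 2.00 times as large.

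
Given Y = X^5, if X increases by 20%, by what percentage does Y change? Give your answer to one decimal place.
148.8%

For Y = X^5:
If X → X(1 + 0.2)
Then Y → Y · (1 + 0.2)^5
     ≈ Y · 2.4883

Percentage change = ((1 + 0.2)^5 − 1) × 100% ≈ 148.8%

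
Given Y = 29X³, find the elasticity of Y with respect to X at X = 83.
Elasticity = 3

Elasticity = (dY/dX) · (X/Y)

dY/dX = 87·X²
At X = 83: dY/dX = 599343, Y = 16581823

Elasticity = 599343 · (83 / 16581823) = 3

Interpretation: for a small percentage change in X, the percentage change in Y is approximately 3.00 times as large.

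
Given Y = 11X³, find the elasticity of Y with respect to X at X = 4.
Elasticity = 3

Elasticity = (dY/dX) · (X/Y)

dY/dX = 33·X²
At X = 4: dY/dX = 528, Y = 704

Elasticity = 528 · (4 / 704) = 3

Interpretation: for a small percentage change in X, the percentage change in Y is approximately 3.00 times as large.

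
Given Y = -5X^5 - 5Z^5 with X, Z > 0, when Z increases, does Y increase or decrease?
Y decreases

Taking the partial derivative:
∂Y/∂Z = -25Z^4

∂Y/∂Z = -25Z^4 < 0 (assuming positive values)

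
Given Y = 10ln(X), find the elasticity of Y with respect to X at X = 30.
Elasticity = 1/ln(30) ≈ 0.2940

Elasticity = (dY/dX) · (X/Y)

dY/dX = 10/X
At X = 30: dY/dX = 1/3, Y = 10·ln(30)

Elasticity = (1/3) · (30 / (10·ln(30))) = 1/ln(30) ≈ 0.2940

Interpretation: for a small percentage change in X, the percentage change in Y is approximately 0.29 times as large.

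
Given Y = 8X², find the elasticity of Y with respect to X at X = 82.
Elasticity = 2

Elasticity = (dY/dX) · (X/Y)

dY/dX = 16·X
At X = 82: dY/dX = 1312, Y = 53792

Elasticity = 1312 · (82 / 53792) = 2

Interpretation: for a small percentage change in X, the percentage change in Y is approximately 2.00 times as large.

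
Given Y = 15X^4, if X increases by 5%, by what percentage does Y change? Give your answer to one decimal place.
21.6%

For Y = 15X^4:
If X → X(1 + 0.05)
Then Y → Y · (1 + 0.05)^4
     ≈ Y · 1.2155

Percentage change = ((1 + 0.05)^4 − 1) × 100% ≈ 21.6%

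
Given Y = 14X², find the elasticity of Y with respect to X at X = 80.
Elasticity = 2

Elasticity = (dY/dX) · (X/Y)

dY/dX = 28·X
At X = 80: dY/dX = 2240, Y = 89600

Elasticity = 2240 · (80 / 89600) = 2

Interpretation: for a small percentage change in X, the percentage change in Y is approximately 2.00 times as large.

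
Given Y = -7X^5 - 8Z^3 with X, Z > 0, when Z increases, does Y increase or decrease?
Y decreases

Taking the partial derivative:
∂Y/∂Z = -24Z^2

∂Y/∂Z = -24Z^2 < 0 (assuming positive values)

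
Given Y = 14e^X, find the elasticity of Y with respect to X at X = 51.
Elasticity = 51

Elasticity = (dY/dX) · (X/Y)

dY/dX = 14·e^X
At X = 51: dY/dX = 14·e^51, Y = 14·e^51

Elasticity = (14·e^51) · (51 / (14·e^51)) = 51

Interpretation: for a small percentage change in X, the percentage change in Y is approximately 51.00 times as large.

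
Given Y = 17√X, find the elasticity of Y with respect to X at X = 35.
Elasticity = 1/2

Elasticity = (dY/dX) · (X/Y)

dY/dX = 17/(2·√X)
At X = 35: dY/dX = 17·√35/70, Y = 17·√35

Elasticity = (17·√35/70) · (35 / (17·√35)) = 1/2

Interpretation: for a small percentage change in X, the percentage change in Y is approximately 0.50 times as large.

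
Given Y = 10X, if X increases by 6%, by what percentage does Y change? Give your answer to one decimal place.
6.0%

For Y = 10X:
If X → X(1 + 0.06)
Then Y → Y · (1 + 0.06)^1
     = Y · 1.0600

Percentage change = ((1 + 0.06)^1 − 1) × 100% = 6.0%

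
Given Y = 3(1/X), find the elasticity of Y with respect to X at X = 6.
Elasticity = -1

Elasticity = (dY/dX) · (X/Y)

dY/dX = -3/X²
At X = 6: dY/dX = -1/12, Y = 1/2

Elasticity = (-1/12) · (6 / (1/2)) = -1

Interpretation: for a small percentage change in X, the percentage change in Y is approximately -1.00 times as large.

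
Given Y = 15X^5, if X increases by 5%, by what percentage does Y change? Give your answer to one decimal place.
27.6%

For Y = 15X^5:
If X → X(1 + 0.05)
Then Y → Y · (1 + 0.05)^5
     ≈ Y · 1.2763

Percentage change = ((1 + 0.05)^5 − 1) × 100% ≈ 27.6%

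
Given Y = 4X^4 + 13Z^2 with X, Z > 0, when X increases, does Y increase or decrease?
Y increases

Taking the partial derivative:
∂Y/∂X = 16X^3

∂Y/∂X = 16X^3 > 0 (assuming positive values)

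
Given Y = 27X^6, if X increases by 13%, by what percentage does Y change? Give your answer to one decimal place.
108.2%

For Y = 27X^6:
If X → X(1 + 0.13)
Then Y → Y · (1 + 0.13)^6
     ≈ Y · 2.0820

Percentage change = ((1 + 0.13)^6 − 1) × 100% ≈ 108.2%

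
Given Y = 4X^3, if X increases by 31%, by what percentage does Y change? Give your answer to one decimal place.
124.8%

For Y = 4X^3:
If X → X(1 + 0.31)
Then Y → Y · (1 + 0.31)^3
     ≈ Y · 2.2481

Percentage change = ((1 + 0.31)^3 − 1) × 100% ≈ 124.8%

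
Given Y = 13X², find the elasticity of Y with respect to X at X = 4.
Elasticity = 2

Elasticity = (dY/dX) · (X/Y)

dY/dX = 26·X
At X = 4: dY/dX = 104, Y = 208

Elasticity = 104 · (4 / 208) = 2

Interpretation: for a small percentage change in X, the percentage change in Y is approximately 2.00 times as large.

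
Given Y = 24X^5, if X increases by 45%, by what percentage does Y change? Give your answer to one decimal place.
541.0%

For Y = 24X^5:
If X → X(1 + 0.45)
Then Y → Y · (1 + 0.45)^5
     ≈ Y · 6.4097

Percentage change = ((1 + 0.45)^5 − 1) × 100% ≈ 541.0%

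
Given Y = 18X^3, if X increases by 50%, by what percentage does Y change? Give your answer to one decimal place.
237.5%

For Y = 18X^3:
If X → X(1 + 0.5)
Then Y → Y · (1 + 0.5)^3
     = Y · 3.3750

Percentage change = ((1 + 0.5)^3 − 1) × 100% = 237.5%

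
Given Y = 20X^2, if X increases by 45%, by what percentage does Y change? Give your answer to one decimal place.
110.3%

For Y = 20X^2:
If X → X(1 + 0.45)
Then Y → Y · (1 + 0.45)^2
     = Y · 2.1025

Percentage change = ((1 + 0.45)^2 − 1) × 100% ≈ 110.3%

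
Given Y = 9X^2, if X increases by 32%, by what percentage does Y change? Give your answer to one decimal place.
74.2%

For Y = 9X^2:
If X → X(1 + 0.32)
Then Y → Y · (1 + 0.32)^2
     = Y · 1.7424

Percentage change = ((1 + 0.32)^2 − 1) × 100% ≈ 74.2%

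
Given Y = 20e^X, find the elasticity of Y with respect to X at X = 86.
Elasticity = 86

Elasticity = (dY/dX) · (X/Y)

dY/dX = 20·e^X
At X = 86: dY/dX = 20·e^86, Y = 20·e^86

Elasticity = (20·e^86) · (86 / (20·e^86)) = 86

Interpretation: for a small percentage change in X, the percentage change in Y is approximately 86.00 times as large.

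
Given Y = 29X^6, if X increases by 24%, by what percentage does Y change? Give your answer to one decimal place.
263.5%

For Y = 29X^6:
If X → X(1 + 0.24)
Then Y → Y · (1 + 0.24)^6
     ≈ Y · 3.6352

Percentage change = ((1 + 0.24)^6 − 1) × 100% ≈ 263.5%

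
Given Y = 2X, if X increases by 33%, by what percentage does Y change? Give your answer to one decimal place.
33.0%

For Y = 2X:
If X → X(1 + 0.33)
Then Y → Y · (1 + 0.33)^1
     = Y · 1.3300

Percentage change = ((1 + 0.33)^1 − 1) × 100% = 33.0%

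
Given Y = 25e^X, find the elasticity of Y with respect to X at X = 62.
Elasticity = 62

Elasticity = (dY/dX) · (X/Y)

dY/dX = 25·e^X
At X = 62: dY/dX = 25·e^62, Y = 25·e^62

Elasticity = (25·e^62) · (62 / (25·e^62)) = 62

Interpretation: for a small percentage change in X, the percentage change in Y is approximately 62.00 times as large.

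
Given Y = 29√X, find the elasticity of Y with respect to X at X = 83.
Elasticity = 1/2

Elasticity = (dY/dX) · (X/Y)

dY/dX = 29/(2·√X)
At X = 83: dY/dX = 29·√83/166, Y = 29·√83

Elasticity = (29·√83/166) · (83 / (29·√83)) = 1/2

Interpretation: for a small percentage change in X, the percentage change in Y is approximately 0.50 times as large.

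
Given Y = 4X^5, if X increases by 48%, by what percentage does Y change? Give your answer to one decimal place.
610.1%

For Y = 4X^5:
If X → X(1 + 0.48)
Then Y → Y · (1 + 0.48)^5
     ≈ Y · 7.1008

Percentage change = ((1 + 0.48)^5 − 1) × 100% ≈ 610.1%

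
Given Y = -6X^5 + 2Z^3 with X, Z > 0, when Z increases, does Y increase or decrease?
Y increases

Taking the partial derivative:
∂Y/∂Z = 6Z^2

∂Y/∂Z = 6Z^2 > 0 (assuming positive values)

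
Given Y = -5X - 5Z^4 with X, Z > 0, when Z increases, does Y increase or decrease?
Y decreases

Taking the partial derivative:
∂Y/∂Z = -20Z^3

∂Y/∂Z = -20Z^3 < 0 (assuming positive values)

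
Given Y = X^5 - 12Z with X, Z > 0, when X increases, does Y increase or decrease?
Y increases

Taking the partial derivative:
∂Y/∂X = 5X^4

∂Y/∂X = 5X^4 > 0 (assuming positive values)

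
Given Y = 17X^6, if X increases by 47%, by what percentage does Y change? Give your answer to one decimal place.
909.0%

For Y = 17X^6:
If X → X(1 + 0.47)
Then Y → Y · (1 + 0.47)^6
     ≈ Y · 10.0903

Percentage change = ((1 + 0.47)^6 − 1) × 100% ≈ 909.0%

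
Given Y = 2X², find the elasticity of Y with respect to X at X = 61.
Elasticity = 2

Elasticity = (dY/dX) · (X/Y)

dY/dX = 4·X
At X = 61: dY/dX = 244, Y = 7442

Elasticity = 244 · (61 / 7442) = 2

Interpretation: for a small percentage change in X, the percentage change in Y is approximately 2.00 times as large.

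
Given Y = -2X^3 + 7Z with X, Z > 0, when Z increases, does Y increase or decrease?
Y increases

Taking the partial derivative:
∂Y/∂Z = 7

∂Y/∂Z = 7 > 0 (assuming positive values)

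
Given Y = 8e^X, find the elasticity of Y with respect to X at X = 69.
Elasticity = 69

Elasticity = (dY/dX) · (X/Y)

dY/dX = 8·e^X
At X = 69: dY/dX = 8·e^69, Y = 8·e^69

Elasticity = (8·e^69) · (69 / (8·e^69)) = 69

Interpretation: for a small percentage change in X, the percentage change in Y is approximately 69.00 times as large.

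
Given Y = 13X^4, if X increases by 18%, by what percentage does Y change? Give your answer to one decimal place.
93.9%

For Y = 13X^4:
If X → X(1 + 0.18)
Then Y → Y · (1 + 0.18)^4
     ≈ Y · 1.9388

Percentage change = ((1 + 0.18)^4 − 1) × 100% ≈ 93.9%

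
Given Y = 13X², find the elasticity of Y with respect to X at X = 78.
Elasticity = 2

Elasticity = (dY/dX) · (X/Y)

dY/dX = 26·X
At X = 78: dY/dX = 2028, Y = 79092

Elasticity = 2028 · (78 / 79092) = 2

Interpretation: for a small percentage change in X, the percentage change in Y is approximately 2.00 times as large.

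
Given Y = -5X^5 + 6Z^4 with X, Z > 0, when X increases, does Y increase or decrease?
Y decreases

Taking the partial derivative:
∂Y/∂X = -25X^4

∂Y/∂X = -25X^4 < 0 (assuming positive values)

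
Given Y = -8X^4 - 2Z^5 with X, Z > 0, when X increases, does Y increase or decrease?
Y decreases

Taking the partial derivative:
∂Y/∂X = -32X^3

∂Y/∂X = -32X^3 < 0 (assuming positive values)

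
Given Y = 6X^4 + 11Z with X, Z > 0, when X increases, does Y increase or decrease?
Y increases

Taking the partial derivative:
∂Y/∂X = 24X^3

∂Y/∂X = 24X^3 > 0 (assuming positive values)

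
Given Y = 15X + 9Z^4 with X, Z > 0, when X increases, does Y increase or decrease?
Y increases

Taking the partial derivative:
∂Y/∂X = 15

∂Y/∂X = 15 > 0 (assuming positive values)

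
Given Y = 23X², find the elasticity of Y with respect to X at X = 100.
Elasticity = 2

Elasticity = (dY/dX) · (X/Y)

dY/dX = 46·X
At X = 100: dY/dX = 4600, Y = 230000

Elasticity = 4600 · (100 / 230000) = 2

Interpretation: for a small percentage change in X, the percentage change in Y is approximately 2.00 times as large.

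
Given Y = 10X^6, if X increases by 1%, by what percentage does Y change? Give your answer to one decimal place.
6.2%

For Y = 10X^6:
If X → X(1 + 0.01)
Then Y → Y · (1 + 0.01)^6
     ≈ Y · 1.0615

Percentage change = ((1 + 0.01)^6 − 1) × 100% ≈ 6.2%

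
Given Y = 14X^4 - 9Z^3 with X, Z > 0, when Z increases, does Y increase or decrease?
Y decreases

Taking the partial derivative:
∂Y/∂Z = -27Z^2

∂Y/∂Z = -27Z^2 < 0 (assuming positive values)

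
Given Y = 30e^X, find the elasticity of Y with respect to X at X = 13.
Elasticity = 13

Elasticity = (dY/dX) · (X/Y)

dY/dX = 30·e^X
At X = 13: dY/dX = 30·e^13, Y = 30·e^13

Elasticity = (30·e^13) · (13 / (30·e^13)) = 13

Interpretation: for a small percentage change in X, the percentage change in Y is approximately 13.00 times as large.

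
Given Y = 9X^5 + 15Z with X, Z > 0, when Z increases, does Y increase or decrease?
Y increases

Taking the partial derivative:
∂Y/∂Z = 15

∂Y/∂Z = 15 > 0 (assuming positive values)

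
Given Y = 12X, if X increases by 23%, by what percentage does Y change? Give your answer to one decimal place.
23.0%

For Y = 12X:
If X → X(1 + 0.23)
Then Y → Y · (1 + 0.23)^1
     = Y · 1.2300

Percentage change = ((1 + 0.23)^1 − 1) × 100% = 23.0%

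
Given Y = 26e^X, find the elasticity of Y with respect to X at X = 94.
Elasticity = 94

Elasticity = (dY/dX) · (X/Y)

dY/dX = 26·e^X
At X = 94: dY/dX = 26·e^94, Y = 26·e^94

Elasticity = (26·e^94) · (94 / (26·e^94)) = 94

Interpretation: for a small percentage change in X, the percentage change in Y is approximately 94.00 times as large.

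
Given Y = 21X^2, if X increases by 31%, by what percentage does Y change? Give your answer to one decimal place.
71.6%

For Y = 21X^2:
If X → X(1 + 0.31)
Then Y → Y · (1 + 0.31)^2
     = Y · 1.7161

Percentage change = ((1 + 0.31)^2 − 1) × 100% ≈ 71.6%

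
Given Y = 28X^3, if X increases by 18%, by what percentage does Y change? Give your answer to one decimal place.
64.3%

For Y = 28X^3:
If X → X(1 + 0.18)
Then Y → Y · (1 + 0.18)^3
     ≈ Y · 1.6430

Percentage change = ((1 + 0.18)^3 − 1) × 100% ≈ 64.3%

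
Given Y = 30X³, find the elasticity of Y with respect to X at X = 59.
Elasticity = 3

Elasticity = (dY/dX) · (X/Y)

dY/dX = 90·X²
At X = 59: dY/dX = 313290, Y = 6161370

Elasticity = 313290 · (59 / 6161370) = 3

Interpretation: for a small percentage change in X, the percentage change in Y is approximately 3.00 times as large.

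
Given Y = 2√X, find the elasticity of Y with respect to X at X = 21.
Elasticity = 1/2

Elasticity = (dY/dX) · (X/Y)

dY/dX = 1/√X
At X = 21: dY/dX = √21/21, Y = 2·√21

Elasticity = (√21/21) · (21 / (2·√21)) = 1/2

Interpretation: for a small percentage change in X, the percentage change in Y is approximately 0.50 times as large.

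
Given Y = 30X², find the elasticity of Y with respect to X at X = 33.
Elasticity = 2

Elasticity = (dY/dX) · (X/Y)

dY/dX = 60·X
At X = 33: dY/dX = 1980, Y = 32670

Elasticity = 1980 · (33 / 32670) = 2

Interpretation: for a small percentage change in X, the percentage change in Y is approximately 2.00 times as large.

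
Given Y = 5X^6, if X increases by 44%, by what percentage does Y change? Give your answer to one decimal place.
791.6%

For Y = 5X^6:
If X → X(1 + 0.44)
Then Y → Y · (1 + 0.44)^6
     ≈ Y · 8.9161

Percentage change = ((1 + 0.44)^6 − 1) × 100% ≈ 791.6%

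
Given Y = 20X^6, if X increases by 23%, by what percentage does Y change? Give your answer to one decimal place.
246.3%

For Y = 20X^6:
If X → X(1 + 0.23)
Then Y → Y · (1 + 0.23)^6
     ≈ Y · 3.4628

Percentage change = ((1 + 0.23)^6 − 1) × 100% ≈ 246.3%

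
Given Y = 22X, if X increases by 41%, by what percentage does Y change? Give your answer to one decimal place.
41.0%

For Y = 22X:
If X → X(1 + 0.41)
Then Y → Y · (1 + 0.41)^1
     = Y · 1.4100

Percentage change = ((1 + 0.41)^1 − 1) × 100% = 41.0%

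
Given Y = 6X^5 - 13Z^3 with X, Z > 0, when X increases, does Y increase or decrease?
Y increases

Taking the partial derivative:
∂Y/∂X = 30X^4

∂Y/∂X = 30X^4 > 0 (assuming positive values)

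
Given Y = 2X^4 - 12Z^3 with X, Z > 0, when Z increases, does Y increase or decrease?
Y decreases

Taking the partial derivative:
∂Y/∂Z = -36Z^2

∂Y/∂Z = -36Z^2 < 0 (assuming positive values)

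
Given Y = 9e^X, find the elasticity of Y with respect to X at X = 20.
Elasticity = 20

Elasticity = (dY/dX) · (X/Y)

dY/dX = 9·e^X
At X = 20: dY/dX = 9·e^20, Y = 9·e^20

Elasticity = (9·e^20) · (20 / (9·e^20)) = 20

Interpretation: for a small percentage change in X, the percentage change in Y is approximately 20.00 times as large.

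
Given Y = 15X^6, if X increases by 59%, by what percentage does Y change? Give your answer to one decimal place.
1515.8%

For Y = 15X^6:
If X → X(1 + 0.59)
Then Y → Y · (1 + 0.59)^6
     ≈ Y · 16.1578

Percentage change = ((1 + 0.59)^6 − 1) × 100% ≈ 1515.8%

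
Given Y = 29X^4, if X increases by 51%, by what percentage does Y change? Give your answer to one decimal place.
419.9%

For Y = 29X^4:
If X → X(1 + 0.51)
Then Y → Y · (1 + 0.51)^4
     ≈ Y · 5.1989

Percentage change = ((1 + 0.51)^4 − 1) × 100% ≈ 419.9%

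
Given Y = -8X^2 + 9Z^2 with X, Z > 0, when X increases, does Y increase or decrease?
Y decreases

Taking the partial derivative:
∂Y/∂X = -16X

∂Y/∂X = -16X < 0 (assuming positive values)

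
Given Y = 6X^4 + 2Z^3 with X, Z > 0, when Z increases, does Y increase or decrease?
Y increases

Taking the partial derivative:
∂Y/∂Z = 6Z^2

∂Y/∂Z = 6Z^2 > 0 (assuming positive values)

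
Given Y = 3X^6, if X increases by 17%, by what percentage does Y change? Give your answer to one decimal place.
156.5%

For Y = 3X^6:
If X → X(1 + 0.17)
Then Y → Y · (1 + 0.17)^6
     ≈ Y · 2.5652

Percentage change = ((1 + 0.17)^6 − 1) × 100% ≈ 156.5%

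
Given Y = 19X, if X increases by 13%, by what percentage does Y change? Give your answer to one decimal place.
13.0%

For Y = 19X:
If X → X(1 + 0.13)
Then Y → Y · (1 + 0.13)^1
     = Y · 1.1300

Percentage change = ((1 + 0.13)^1 − 1) × 100% = 13.0%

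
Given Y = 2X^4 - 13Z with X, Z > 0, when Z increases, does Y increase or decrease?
Y decreases

Taking the partial derivative:
∂Y/∂Z = -13

∂Y/∂Z = -13 < 0 (assuming positive values)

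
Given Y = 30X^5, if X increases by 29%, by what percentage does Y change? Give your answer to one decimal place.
257.2%

For Y = 30X^5:
If X → X(1 + 0.29)
Then Y → Y · (1 + 0.29)^5
     ≈ Y · 3.5723

Percentage change = ((1 + 0.29)^5 − 1) × 100% ≈ 257.2%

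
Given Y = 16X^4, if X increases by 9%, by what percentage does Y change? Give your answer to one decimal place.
41.2%

For Y = 16X^4:
If X → X(1 + 0.09)
Then Y → Y · (1 + 0.09)^4
     ≈ Y · 1.4116

Percentage change = ((1 + 0.09)^4 − 1) × 100% ≈ 41.2%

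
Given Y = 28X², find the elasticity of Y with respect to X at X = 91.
Elasticity = 2

Elasticity = (dY/dX) · (X/Y)

dY/dX = 56·X
At X = 91: dY/dX = 5096, Y = 231868

Elasticity = 5096 · (91 / 231868) = 2

Interpretation: for a small percentage change in X, the percentage change in Y is approximately 2.00 times as large.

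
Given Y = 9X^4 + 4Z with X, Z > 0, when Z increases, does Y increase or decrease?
Y increases

Taking the partial derivative:
∂Y/∂Z = 4

∂Y/∂Z = 4 > 0 (assuming positive values)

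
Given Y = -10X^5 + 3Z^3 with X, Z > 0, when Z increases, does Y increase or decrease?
Y increases

Taking the partial derivative:
∂Y/∂Z = 9Z^2

∂Y/∂Z = 9Z^2 > 0 (assuming positive values)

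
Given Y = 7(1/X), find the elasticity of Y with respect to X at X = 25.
Elasticity = -1

Elasticity = (dY/dX) · (X/Y)

dY/dX = -7/X²
At X = 25: dY/dX = -7/625, Y = 7/25

Elasticity = (-7/625) · (25 / (7/25)) = -1

Interpretation: for a small percentage change in X, the percentage change in Y is approximately -1.00 times as large.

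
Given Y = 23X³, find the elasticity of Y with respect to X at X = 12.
Elasticity = 3

Elasticity = (dY/dX) · (X/Y)

dY/dX = 69·X²
At X = 12: dY/dX = 9936, Y = 39744

Elasticity = 9936 · (12 / 39744) = 3

Interpretation: for a small percentage change in X, the percentage change in Y is approximately 3.00 times as large.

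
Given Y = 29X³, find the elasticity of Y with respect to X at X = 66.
Elasticity = 3

Elasticity = (dY/dX) · (X/Y)

dY/dX = 87·X²
At X = 66: dY/dX = 378972, Y = 8337384

Elasticity = 378972 · (66 / 8337384) = 3

Interpretation: for a small percentage change in X, the percentage change in Y is approximately 3.00 times as large.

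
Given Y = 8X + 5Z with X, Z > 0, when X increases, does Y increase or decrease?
Y increases

Taking the partial derivative:
∂Y/∂X = 8

∂Y/∂X = 8 > 0 (assuming positive values)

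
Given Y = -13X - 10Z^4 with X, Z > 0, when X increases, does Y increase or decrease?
Y decreases

Taking the partial derivative:
∂Y/∂X = -13

∂Y/∂X = -13 < 0 (assuming positive values)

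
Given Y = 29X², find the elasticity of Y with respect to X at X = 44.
Elasticity = 2

Elasticity = (dY/dX) · (X/Y)

dY/dX = 58·X
At X = 44: dY/dX = 2552, Y = 56144

Elasticity = 2552 · (44 / 56144) = 2

Interpretation: for a small percentage change in X, the percentage change in Y is approximately 2.00 times as large.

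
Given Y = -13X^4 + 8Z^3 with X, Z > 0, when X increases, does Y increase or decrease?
Y decreases

Taking the partial derivative:
∂Y/∂X = -52X^3

∂Y/∂X = -52X^3 < 0 (assuming positive values)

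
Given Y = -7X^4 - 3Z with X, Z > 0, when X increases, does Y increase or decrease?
Y decreases

Taking the partial derivative:
∂Y/∂X = -28X^3

∂Y/∂X = -28X^3 < 0 (assuming positive values)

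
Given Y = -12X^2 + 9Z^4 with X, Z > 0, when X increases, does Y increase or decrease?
Y decreases

Taking the partial derivative:
∂Y/∂X = -24X

∂Y/∂X = -24X < 0 (assuming positive values)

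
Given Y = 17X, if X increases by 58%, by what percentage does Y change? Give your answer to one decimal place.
58.0%

For Y = 17X:
If X → X(1 + 0.58)
Then Y → Y · (1 + 0.58)^1
     = Y · 1.5800

Percentage change = ((1 + 0.58)^1 − 1) × 100% = 58.0%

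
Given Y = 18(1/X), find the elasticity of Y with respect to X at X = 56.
Elasticity = -1

Elasticity = (dY/dX) · (X/Y)

dY/dX = -18/X²
At X = 56: dY/dX = -9/1568, Y = 9/28

Elasticity = (-9/1568) · (56 / (9/28)) = -1

Interpretation: for a small percentage change in X, the percentage change in Y is approximately -1.00 times as large.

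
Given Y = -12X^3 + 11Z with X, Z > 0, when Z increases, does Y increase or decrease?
Y increases

Taking the partial derivative:
∂Y/∂Z = 11

∂Y/∂Z = 11 > 0 (assuming positive values)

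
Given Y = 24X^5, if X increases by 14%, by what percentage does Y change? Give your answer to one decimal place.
92.5%

For Y = 24X^5:
If X → X(1 + 0.14)
Then Y → Y · (1 + 0.14)^5
     ≈ Y · 1.9254

Percentage change = ((1 + 0.14)^5 − 1) × 100% ≈ 92.5%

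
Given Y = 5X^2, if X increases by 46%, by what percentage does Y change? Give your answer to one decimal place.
113.2%

For Y = 5X^2:
If X → X(1 + 0.46)
Then Y → Y · (1 + 0.46)^2
     = Y · 2.1316

Percentage change = ((1 + 0.46)^2 − 1) × 100% ≈ 113.2%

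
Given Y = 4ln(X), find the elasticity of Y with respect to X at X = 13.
Elasticity = 1/ln(13) ≈ 0.3899

Elasticity = (dY/dX) · (X/Y)

dY/dX = 4/X
At X = 13: dY/dX = 4/13, Y = 4·ln(13)

Elasticity = (4/13) · (13 / (4·ln(13))) = 1/ln(13) ≈ 0.3899

Interpretation: for a small percentage change in X, the percentage change in Y is approximately 0.39 times as large.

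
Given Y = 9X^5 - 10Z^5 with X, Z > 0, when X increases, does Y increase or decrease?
Y increases

Taking the partial derivative:
∂Y/∂X = 45X^4

∂Y/∂X = 45X^4 > 0 (assuming positive values)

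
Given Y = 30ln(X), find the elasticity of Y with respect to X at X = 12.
Elasticity = 1/ln(12) ≈ 0.4024

Elasticity = (dY/dX) · (X/Y)

dY/dX = 30/X
At X = 12: dY/dX = 5/2, Y = 30·ln(12)

Elasticity = (5/2) · (12 / (30·ln(12))) = 1/ln(12) ≈ 0.4024

Interpretation: for a small percentage change in X, the percentage change in Y is approximately 0.40 times as large.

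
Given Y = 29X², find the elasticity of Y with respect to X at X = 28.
Elasticity = 2

Elasticity = (dY/dX) · (X/Y)

dY/dX = 58·X
At X = 28: dY/dX = 1624, Y = 22736

Elasticity = 1624 · (28 / 22736) = 2

Interpretation: for a small percentage change in X, the percentage change in Y is approximately 2.00 times as large.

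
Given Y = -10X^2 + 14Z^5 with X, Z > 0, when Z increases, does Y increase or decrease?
Y increases

Taking the partial derivative:
∂Y/∂Z = 70Z^4

∂Y/∂Z = 70Z^4 > 0 (assuming positive values)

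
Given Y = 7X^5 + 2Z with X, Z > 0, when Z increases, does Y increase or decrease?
Y increases

Taking the partial derivative:
∂Y/∂Z = 2

∂Y/∂Z = 2 > 0 (assuming positive values)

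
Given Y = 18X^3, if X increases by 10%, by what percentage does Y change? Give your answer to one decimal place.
33.1%

For Y = 18X^3:
If X → X(1 + 0.1)
Then Y → Y · (1 + 0.1)^3
     = Y · 1.3310

Percentage change = ((1 + 0.1)^3 − 1) × 100% = 33.1%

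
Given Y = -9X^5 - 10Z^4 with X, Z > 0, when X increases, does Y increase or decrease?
Y decreases

Taking the partial derivative:
∂Y/∂X = -45X^4

∂Y/∂X = -45X^4 < 0 (assuming positive values)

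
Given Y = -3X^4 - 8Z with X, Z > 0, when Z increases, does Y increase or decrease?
Y decreases

Taking the partial derivative:
∂Y/∂Z = -8

∂Y/∂Z = -8 < 0 (assuming positive values)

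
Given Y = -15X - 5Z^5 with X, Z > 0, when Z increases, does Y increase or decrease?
Y decreases

Taking the partial derivative:
∂Y/∂Z = -25Z^4

∂Y/∂Z = -25Z^4 < 0 (assuming positive values)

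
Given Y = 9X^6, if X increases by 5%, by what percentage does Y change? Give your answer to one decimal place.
34.0%

For Y = 9X^6:
If X → X(1 + 0.05)
Then Y → Y · (1 + 0.05)^6
     ≈ Y · 1.3401

Percentage change = ((1 + 0.05)^6 − 1) × 100% ≈ 34.0%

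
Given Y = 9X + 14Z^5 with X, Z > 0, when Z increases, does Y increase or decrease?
Y increases

Taking the partial derivative:
∂Y/∂Z = 70Z^4

∂Y/∂Z = 70Z^4 > 0 (assuming positive values)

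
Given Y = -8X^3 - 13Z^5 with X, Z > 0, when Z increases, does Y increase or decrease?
Y decreases

Taking the partial derivative:
∂Y/∂Z = -65Z^4

∂Y/∂Z = -65Z^4 < 0 (assuming positive values)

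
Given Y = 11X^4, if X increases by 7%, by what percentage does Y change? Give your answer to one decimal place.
31.1%

For Y = 11X^4:
If X → X(1 + 0.07)
Then Y → Y · (1 + 0.07)^4
     ≈ Y · 1.3108

Percentage change = ((1 + 0.07)^4 − 1) × 100% ≈ 31.1%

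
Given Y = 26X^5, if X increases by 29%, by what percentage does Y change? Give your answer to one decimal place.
257.2%

For Y = 26X^5:
If X → X(1 + 0.29)
Then Y → Y · (1 + 0.29)^5
     ≈ Y · 3.5723

Percentage change = ((1 + 0.29)^5 − 1) × 100% ≈ 257.2%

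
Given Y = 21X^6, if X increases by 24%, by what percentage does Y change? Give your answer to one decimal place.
263.5%

For Y = 21X^6:
If X → X(1 + 0.24)
Then Y → Y · (1 + 0.24)^6
     ≈ Y · 3.6352

Percentage change = ((1 + 0.24)^6 − 1) × 100% ≈ 263.5%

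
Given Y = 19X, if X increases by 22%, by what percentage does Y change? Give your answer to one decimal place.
22.0%

For Y = 19X:
If X → X(1 + 0.22)
Then Y → Y · (1 + 0.22)^1
     = Y · 1.2200

Percentage change = ((1 + 0.22)^1 − 1) × 100% = 22.0%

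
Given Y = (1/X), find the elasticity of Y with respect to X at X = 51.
Elasticity = -1

Elasticity = (dY/dX) · (X/Y)

dY/dX = -1/X²
At X = 51: dY/dX = -1/2601, Y = 1/51

Elasticity = (-1/2601) · (51 / (1/51)) = -1

Interpretation: for a small percentage change in X, the percentage change in Y is approximately -1.00 times as large.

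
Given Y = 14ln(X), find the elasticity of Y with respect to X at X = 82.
Elasticity = 1/ln(82) ≈ 0.2269

Elasticity = (dY/dX) · (X/Y)

dY/dX = 14/X
At X = 82: dY/dX = 7/41, Y = 14·ln(82)

Elasticity = (7/41) · (82 / (14·ln(82))) = 1/ln(82) ≈ 0.2269

Interpretation: for a small percentage change in X, the percentage change in Y is approximately 0.23 times as large.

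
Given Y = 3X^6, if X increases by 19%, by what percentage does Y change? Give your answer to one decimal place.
184.0%

For Y = 3X^6:
If X → X(1 + 0.19)
Then Y → Y · (1 + 0.19)^6
     ≈ Y · 2.8398

Percentage change = ((1 + 0.19)^6 − 1) × 100% ≈ 184.0%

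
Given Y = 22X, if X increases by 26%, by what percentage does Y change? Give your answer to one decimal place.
26.0%

For Y = 22X:
If X → X(1 + 0.26)
Then Y → Y · (1 + 0.26)^1
     = Y · 1.2600

Percentage change = ((1 + 0.26)^1 − 1) × 100% = 26.0%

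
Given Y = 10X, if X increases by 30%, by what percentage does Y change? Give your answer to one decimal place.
30.0%

For Y = 10X:
If X → X(1 + 0.3)
Then Y → Y · (1 + 0.3)^1
     = Y · 1.3000

Percentage change = ((1 + 0.3)^1 − 1) × 100% = 30.0%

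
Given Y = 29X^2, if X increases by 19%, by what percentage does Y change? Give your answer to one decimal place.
41.6%

For Y = 29X^2:
If X → X(1 + 0.19)
Then Y → Y · (1 + 0.19)^2
     = Y · 1.4161

Percentage change = ((1 + 0.19)^2 − 1) × 100% ≈ 41.6%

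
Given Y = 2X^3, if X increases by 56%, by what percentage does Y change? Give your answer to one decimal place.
279.6%

For Y = 2X^3:
If X → X(1 + 0.56)
Then Y → Y · (1 + 0.56)^3
     ≈ Y · 3.7964

Percentage change = ((1 + 0.56)^3 − 1) × 100% ≈ 279.6%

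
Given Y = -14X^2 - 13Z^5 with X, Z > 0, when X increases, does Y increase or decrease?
Y decreases

Taking the partial derivative:
∂Y/∂X = -28X

∂Y/∂X = -28X < 0 (assuming positive values)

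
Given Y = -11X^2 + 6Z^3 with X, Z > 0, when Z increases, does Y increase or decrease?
Y increases

Taking the partial derivative:
∂Y/∂Z = 18Z^2

∂Y/∂Z = 18Z^2 > 0 (assuming positive values)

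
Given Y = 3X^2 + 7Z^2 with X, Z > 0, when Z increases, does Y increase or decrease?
Y increases

Taking the partial derivative:
∂Y/∂Z = 14Z

∂Y/∂Z = 14Z > 0 (assuming positive values)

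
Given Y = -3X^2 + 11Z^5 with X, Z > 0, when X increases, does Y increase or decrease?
Y decreases

Taking the partial derivative:
∂Y/∂X = -6X

∂Y/∂X = -6X < 0 (assuming positive values)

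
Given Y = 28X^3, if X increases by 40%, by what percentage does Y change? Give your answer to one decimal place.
174.4%

For Y = 28X^3:
If X → X(1 + 0.4)
Then Y → Y · (1 + 0.4)^3
     = Y · 2.7440

Percentage change = ((1 + 0.4)^3 − 1) × 100% = 174.4%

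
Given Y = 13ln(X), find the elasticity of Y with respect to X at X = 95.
Elasticity = 1/ln(95) ≈ 0.2196

Elasticity = (dY/dX) · (X/Y)

dY/dX = 13/X
At X = 95: dY/dX = 13/95, Y = 13·ln(95)

Elasticity = (13/95) · (95 / (13·ln(95))) = 1/ln(95) ≈ 0.2196

Interpretation: for a small percentage change in X, the percentage change in Y is approximately 0.22 times as large.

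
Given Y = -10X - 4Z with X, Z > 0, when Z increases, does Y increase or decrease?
Y decreases

Taking the partial derivative:
∂Y/∂Z = -4

∂Y/∂Z = -4 < 0 (assuming positive values)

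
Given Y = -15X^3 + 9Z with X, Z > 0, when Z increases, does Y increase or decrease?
Y increases

Taking the partial derivative:
∂Y/∂Z = 9

∂Y/∂Z = 9 > 0 (assuming positive values)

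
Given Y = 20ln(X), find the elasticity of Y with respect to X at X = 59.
Elasticity = 1/ln(59) ≈ 0.2452

Elasticity = (dY/dX) · (X/Y)

dY/dX = 20/X
At X = 59: dY/dX = 20/59, Y = 20·ln(59)

Elasticity = (20/59) · (59 / (20·ln(59))) = 1/ln(59) ≈ 0.2452

Interpretation: for a small percentage change in X, the percentage change in Y is approximately 0.25 times as large.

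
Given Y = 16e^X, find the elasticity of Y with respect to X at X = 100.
Elasticity = 100

Elasticity = (dY/dX) · (X/Y)

dY/dX = 16·e^X
At X = 100: dY/dX = 16·e^100, Y = 16·e^100

Elasticity = (16·e^100) · (100 / (16·e^100)) = 100

Interpretation: for a small percentage change in X, the percentage change in Y is approximately 100.00 times as large.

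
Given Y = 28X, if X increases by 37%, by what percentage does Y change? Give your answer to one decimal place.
37.0%

For Y = 28X:
If X → X(1 + 0.37)
Then Y → Y · (1 + 0.37)^1
     = Y · 1.3700

Percentage change = ((1 + 0.37)^1 − 1) × 100% = 37.0%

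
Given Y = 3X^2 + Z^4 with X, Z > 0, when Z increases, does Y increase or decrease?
Y increases

Taking the partial derivative:
∂Y/∂Z = 4Z^3

∂Y/∂Z = 4Z^3 > 0 (assuming positive values)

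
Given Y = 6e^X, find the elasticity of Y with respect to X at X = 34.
Elasticity = 34

Elasticity = (dY/dX) · (X/Y)

dY/dX = 6·e^X
At X = 34: dY/dX = 6·e^34, Y = 6·e^34

Elasticity = (6·e^34) · (34 / (6·e^34)) = 34

Interpretation: for a small percentage change in X, the percentage change in Y is approximately 34.00 times as large.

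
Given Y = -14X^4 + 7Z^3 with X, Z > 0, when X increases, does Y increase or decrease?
Y decreases

Taking the partial derivative:
∂Y/∂X = -56X^3

∂Y/∂X = -56X^3 < 0 (assuming positive values)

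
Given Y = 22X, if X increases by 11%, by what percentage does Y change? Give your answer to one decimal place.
11.0%

For Y = 22X:
If X → X(1 + 0.11)
Then Y → Y · (1 + 0.11)^1
     = Y · 1.1100

Percentage change = ((1 + 0.11)^1 − 1) × 100% = 11.0%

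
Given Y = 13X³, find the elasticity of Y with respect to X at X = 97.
Elasticity = 3

Elasticity = (dY/dX) · (X/Y)

dY/dX = 39·X²
At X = 97: dY/dX = 366951, Y = 11864749

Elasticity = 366951 · (97 / 11864749) = 3

Interpretation: for a small percentage change in X, the percentage change in Y is approximately 3.00 times as large.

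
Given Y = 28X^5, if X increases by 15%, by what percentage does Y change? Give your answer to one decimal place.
101.1%

For Y = 28X^5:
If X → X(1 + 0.15)
Then Y → Y · (1 + 0.15)^5
     ≈ Y · 2.0114

Percentage change = ((1 + 0.15)^5 − 1) × 100% ≈ 101.1%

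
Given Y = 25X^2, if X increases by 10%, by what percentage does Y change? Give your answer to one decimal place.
21.0%

For Y = 25X^2:
If X → X(1 + 0.1)
Then Y → Y · (1 + 0.1)^2
     = Y · 1.2100

Percentage change = ((1 + 0.1)^2 − 1) × 100% = 21.0%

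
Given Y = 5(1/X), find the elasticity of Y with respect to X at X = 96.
Elasticity = -1

Elasticity = (dY/dX) · (X/Y)

dY/dX = -5/X²
At X = 96: dY/dX = -5/9216, Y = 5/96

Elasticity = (-5/9216) · (96 / (5/96)) = -1

Interpretation: for a small percentage change in X, the percentage change in Y is approximately -1.00 times as large.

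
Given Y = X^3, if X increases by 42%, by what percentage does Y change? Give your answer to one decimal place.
186.3%

For Y = X^3:
If X → X(1 + 0.42)
Then Y → Y · (1 + 0.42)^3
     ≈ Y · 2.8633

Percentage change = ((1 + 0.42)^3 − 1) × 100% ≈ 186.3%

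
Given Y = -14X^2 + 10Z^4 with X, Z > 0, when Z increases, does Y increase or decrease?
Y increases

Taking the partial derivative:
∂Y/∂Z = 40Z^3

∂Y/∂Z = 40Z^3 > 0 (assuming positive values)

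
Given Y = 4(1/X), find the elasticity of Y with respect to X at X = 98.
Elasticity = -1

Elasticity = (dY/dX) · (X/Y)

dY/dX = -4/X²
At X = 98: dY/dX = -1/2401, Y = 2/49

Elasticity = (-1/2401) · (98 / (2/49)) = -1

Interpretation: for a small percentage change in X, the percentage change in Y is approximately -1.00 times as large.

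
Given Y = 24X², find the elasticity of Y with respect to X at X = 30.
Elasticity = 2

Elasticity = (dY/dX) · (X/Y)

dY/dX = 48·X
At X = 30: dY/dX = 1440, Y = 21600

Elasticity = 1440 · (30 / 21600) = 2

Interpretation: for a small percentage change in X, the percentage change in Y is approximately 2.00 times as large.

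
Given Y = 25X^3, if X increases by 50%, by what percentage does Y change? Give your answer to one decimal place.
237.5%

For Y = 25X^3:
If X → X(1 + 0.5)
Then Y → Y · (1 + 0.5)^3
     = Y · 3.3750

Percentage change = ((1 + 0.5)^3 − 1) × 100% = 237.5%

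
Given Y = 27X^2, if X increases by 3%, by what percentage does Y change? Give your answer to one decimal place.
6.1%

For Y = 27X^2:
If X → X(1 + 0.03)
Then Y → Y · (1 + 0.03)^2
     = Y · 1.0609

Percentage change = ((1 + 0.03)^2 − 1) × 100% ≈ 6.1%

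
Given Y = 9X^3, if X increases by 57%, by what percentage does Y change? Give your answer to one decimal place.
287.0%

For Y = 9X^3:
If X → X(1 + 0.57)
Then Y → Y · (1 + 0.57)^3
     ≈ Y · 3.8699

Percentage change = ((1 + 0.57)^3 − 1) × 100% ≈ 287.0%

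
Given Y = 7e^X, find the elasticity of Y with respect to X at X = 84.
Elasticity = 84

Elasticity = (dY/dX) · (X/Y)

dY/dX = 7·e^X
At X = 84: dY/dX = 7·e^84, Y = 7·e^84

Elasticity = (7·e^84) · (84 / (7·e^84)) = 84

Interpretation: for a small percentage change in X, the percentage change in Y is approximately 84.00 times as large.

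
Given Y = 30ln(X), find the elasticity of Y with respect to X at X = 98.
Elasticity = 1/ln(98) ≈ 0.2181

Elasticity = (dY/dX) · (X/Y)

dY/dX = 30/X
At X = 98: dY/dX = 15/49, Y = 30·ln(98)

Elasticity = (15/49) · (98 / (30·ln(98))) = 1/ln(98) ≈ 0.2181

Interpretation: for a small percentage change in X, the percentage change in Y is approximately 0.22 times as large.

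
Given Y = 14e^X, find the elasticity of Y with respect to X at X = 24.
Elasticity = 24

Elasticity = (dY/dX) · (X/Y)

dY/dX = 14·e^X
At X = 24: dY/dX = 14·e^24, Y = 14·e^24

Elasticity = (14·e^24) · (24 / (14·e^24)) = 24

Interpretation: for a small percentage change in X, the percentage change in Y is approximately 24.00 times as large.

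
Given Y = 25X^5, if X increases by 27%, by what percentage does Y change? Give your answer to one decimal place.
230.4%

For Y = 25X^5:
If X → X(1 + 0.27)
Then Y → Y · (1 + 0.27)^5
     ≈ Y · 3.3038

Percentage change = ((1 + 0.27)^5 − 1) × 100% ≈ 230.4%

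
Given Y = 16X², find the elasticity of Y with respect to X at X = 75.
Elasticity = 2

Elasticity = (dY/dX) · (X/Y)

dY/dX = 32·X
At X = 75: dY/dX = 2400, Y = 90000

Elasticity = 2400 · (75 / 90000) = 2

Interpretation: for a small percentage change in X, the percentage change in Y is approximately 2.00 times as large.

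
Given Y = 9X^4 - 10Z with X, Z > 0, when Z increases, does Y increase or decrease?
Y decreases

Taking the partial derivative:
∂Y/∂Z = -10

∂Y/∂Z = -10 < 0 (assuming positive values)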